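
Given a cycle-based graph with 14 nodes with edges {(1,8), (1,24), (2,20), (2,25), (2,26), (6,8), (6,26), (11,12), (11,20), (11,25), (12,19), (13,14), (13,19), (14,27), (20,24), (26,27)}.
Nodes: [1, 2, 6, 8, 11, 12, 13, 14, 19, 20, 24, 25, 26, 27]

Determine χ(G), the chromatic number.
Clique number ω(G) = 2 (lower bound: χ ≥ ω).
Odd cycle [11, 12, 19, 13, 14, 27, 26, 2, 20] needs 3 colors (χ ≥ 3).
The coloring below uses 3 colors, so χ(G) = 3.
A valid 3-coloring: color 1: [2, 8, 11, 13, 24, 27]; color 2: [1, 14, 19, 20, 25, 26]; color 3: [6, 12].

χ(G) = 3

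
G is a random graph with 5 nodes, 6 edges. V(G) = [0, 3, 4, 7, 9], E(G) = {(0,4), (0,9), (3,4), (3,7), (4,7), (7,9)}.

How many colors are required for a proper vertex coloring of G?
χ(G) = 3

Clique number ω(G) = 3 (lower bound: χ ≥ ω).
The clique on [3, 4, 7] has size 3, forcing χ ≥ 3, and the coloring below uses 3 colors, so χ(G) = 3.
A valid 3-coloring: color 1: [0, 7]; color 2: [4, 9]; color 3: [3].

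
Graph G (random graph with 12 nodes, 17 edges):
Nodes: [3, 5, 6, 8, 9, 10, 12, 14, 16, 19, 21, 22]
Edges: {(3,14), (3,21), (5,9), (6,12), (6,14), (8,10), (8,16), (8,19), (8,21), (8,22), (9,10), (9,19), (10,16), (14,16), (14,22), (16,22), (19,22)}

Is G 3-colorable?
A valid 3-coloring: color 1: [8, 9, 12, 14]; color 2: [5, 6, 10, 21, 22]; color 3: [3, 16, 19].
(χ(G) = 3 ≤ 3.)

Yes, G is 3-colorable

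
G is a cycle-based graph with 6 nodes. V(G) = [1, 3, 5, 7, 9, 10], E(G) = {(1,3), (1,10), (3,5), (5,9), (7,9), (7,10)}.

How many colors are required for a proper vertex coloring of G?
Clique number ω(G) = 2 (lower bound: χ ≥ ω).
The graph is bipartite (no odd cycle), so 2 colors suffice: χ(G) = 2.
A valid 2-coloring: color 1: [3, 9, 10]; color 2: [1, 5, 7].

χ(G) = 2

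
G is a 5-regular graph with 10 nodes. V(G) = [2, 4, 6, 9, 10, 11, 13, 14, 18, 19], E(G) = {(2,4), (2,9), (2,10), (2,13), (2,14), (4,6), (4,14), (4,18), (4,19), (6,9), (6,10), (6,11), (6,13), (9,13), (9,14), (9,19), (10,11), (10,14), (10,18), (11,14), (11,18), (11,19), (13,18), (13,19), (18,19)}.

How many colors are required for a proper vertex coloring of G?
Clique number ω(G) = 3 (lower bound: χ ≥ ω).
Suppose a proper 3-coloring c exists. The clique [2, 4, 14] takes 3 distinct colors; by symmetry let c(2) = 1, c(4) = 2, c(14) = 3.
- Vertex 9: neighbors [2, 14] already have colors [1, 3] ⇒ c(9) = 2.
- Vertex 10: neighbors [2, 14] already have colors [1, 3] ⇒ c(10) = 2.
- Vertex 11: neighbors [10, 14] already have colors [2, 3] ⇒ c(11) = 1.
- Vertex 13: neighbors [2, 9] already have colors [1, 2] ⇒ c(13) = 3.
- Vertex 18: neighbors [11, 4, 13] already have colors [1, 2, 3] — all 3 colors blocked. Contradiction.
The forced assignments end in a contradiction, so G has no proper 3-coloring (χ ≥ 4).
The coloring below uses 4 colors, so χ(G) = 4.
A valid 4-coloring: color 1: [2, 6, 18]; color 2: [4, 9, 11]; color 3: [13, 14]; color 4: [10, 19].

χ(G) = 4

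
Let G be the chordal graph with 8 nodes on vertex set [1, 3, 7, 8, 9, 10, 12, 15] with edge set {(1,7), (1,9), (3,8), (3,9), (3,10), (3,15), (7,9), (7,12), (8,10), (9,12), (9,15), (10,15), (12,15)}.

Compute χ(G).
χ(G) = 3

Clique number ω(G) = 3 (lower bound: χ ≥ ω).
The clique on [3, 8, 10] has size 3, forcing χ ≥ 3, and the coloring below uses 3 colors, so χ(G) = 3.
A valid 3-coloring: color 1: [9, 10]; color 2: [1, 3, 12]; color 3: [7, 8, 15].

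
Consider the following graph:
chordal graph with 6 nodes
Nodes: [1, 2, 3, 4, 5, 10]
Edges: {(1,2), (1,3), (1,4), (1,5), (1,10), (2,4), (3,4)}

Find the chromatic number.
χ(G) = 3

Clique number ω(G) = 3 (lower bound: χ ≥ ω).
The clique on [1, 2, 4] has size 3, forcing χ ≥ 3, and the coloring below uses 3 colors, so χ(G) = 3.
A valid 3-coloring: color 1: [1]; color 2: [4, 5, 10]; color 3: [2, 3].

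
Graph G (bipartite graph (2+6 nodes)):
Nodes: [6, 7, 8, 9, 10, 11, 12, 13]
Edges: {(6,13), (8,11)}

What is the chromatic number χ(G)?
Clique number ω(G) = 2 (lower bound: χ ≥ ω).
The graph is bipartite (no odd cycle), so 2 colors suffice: χ(G) = 2.
A valid 2-coloring: color 1: [6, 7, 8, 9, 10, 12]; color 2: [11, 13].

χ(G) = 2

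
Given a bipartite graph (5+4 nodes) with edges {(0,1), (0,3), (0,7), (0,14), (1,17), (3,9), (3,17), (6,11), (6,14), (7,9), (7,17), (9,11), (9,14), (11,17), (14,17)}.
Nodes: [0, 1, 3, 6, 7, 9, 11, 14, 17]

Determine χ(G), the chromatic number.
χ(G) = 2

Clique number ω(G) = 2 (lower bound: χ ≥ ω).
The graph is bipartite (no odd cycle), so 2 colors suffice: χ(G) = 2.
A valid 2-coloring: color 1: [0, 6, 9, 17]; color 2: [1, 3, 7, 11, 14].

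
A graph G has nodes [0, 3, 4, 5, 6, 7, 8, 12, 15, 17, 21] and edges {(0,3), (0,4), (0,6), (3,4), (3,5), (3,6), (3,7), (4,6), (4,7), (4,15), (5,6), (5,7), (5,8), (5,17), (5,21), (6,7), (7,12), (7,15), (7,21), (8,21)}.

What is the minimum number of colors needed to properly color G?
χ(G) = 4

Clique number ω(G) = 4 (lower bound: χ ≥ ω).
The clique on [0, 3, 4, 6] has size 4, forcing χ ≥ 4, and the coloring below uses 4 colors, so χ(G) = 4.
A valid 4-coloring: color 1: [0, 7, 8, 17]; color 2: [4, 5, 12]; color 3: [6, 15, 21]; color 4: [3].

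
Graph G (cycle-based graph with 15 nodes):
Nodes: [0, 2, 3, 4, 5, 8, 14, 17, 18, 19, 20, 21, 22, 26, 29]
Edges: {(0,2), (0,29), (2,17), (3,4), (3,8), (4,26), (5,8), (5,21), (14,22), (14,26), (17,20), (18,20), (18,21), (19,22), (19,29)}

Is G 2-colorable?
Odd cycle [20, 17, 2, 0, 29, 19, 22, 14, 26, 4, 3, 8, 5, 21, 18] needs 3 colors (χ ≥ 3).
Hence χ(G) ≥ 3 > 2, so no proper 2-coloring exists.

No, G is not 2-colorable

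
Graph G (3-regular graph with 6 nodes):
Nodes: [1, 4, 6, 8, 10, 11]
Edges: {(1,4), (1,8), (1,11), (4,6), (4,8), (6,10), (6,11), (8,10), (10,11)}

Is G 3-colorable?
Yes, G is 3-colorable

A valid 3-coloring: color 1: [4, 10]; color 2: [1, 6]; color 3: [8, 11].
(χ(G) = 3 ≤ 3.)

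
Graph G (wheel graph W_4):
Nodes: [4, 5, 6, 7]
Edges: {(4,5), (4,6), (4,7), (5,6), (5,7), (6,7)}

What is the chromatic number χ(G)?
χ(G) = 4

Clique number ω(G) = 4 (lower bound: χ ≥ ω).
The clique on [4, 5, 6, 7] has size 4, forcing χ ≥ 4, and the coloring below uses 4 colors, so χ(G) = 4.
A valid 4-coloring: color 1: [4]; color 2: [7]; color 3: [5]; color 4: [6].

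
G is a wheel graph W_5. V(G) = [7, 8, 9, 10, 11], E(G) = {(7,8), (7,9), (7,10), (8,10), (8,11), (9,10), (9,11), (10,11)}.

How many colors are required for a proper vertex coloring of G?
Clique number ω(G) = 3 (lower bound: χ ≥ ω).
The clique on [8, 10, 11] has size 3, forcing χ ≥ 3, and the coloring below uses 3 colors, so χ(G) = 3.
A valid 3-coloring: color 1: [10]; color 2: [7, 11]; color 3: [8, 9].

χ(G) = 3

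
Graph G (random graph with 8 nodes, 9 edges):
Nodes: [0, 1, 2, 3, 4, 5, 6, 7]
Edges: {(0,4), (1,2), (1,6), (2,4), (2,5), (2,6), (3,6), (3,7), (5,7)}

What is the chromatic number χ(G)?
χ(G) = 3

Clique number ω(G) = 3 (lower bound: χ ≥ ω).
The clique on [1, 2, 6] has size 3, forcing χ ≥ 3, and the coloring below uses 3 colors, so χ(G) = 3.
A valid 3-coloring: color 1: [0, 2, 3]; color 2: [4, 5, 6]; color 3: [1, 7].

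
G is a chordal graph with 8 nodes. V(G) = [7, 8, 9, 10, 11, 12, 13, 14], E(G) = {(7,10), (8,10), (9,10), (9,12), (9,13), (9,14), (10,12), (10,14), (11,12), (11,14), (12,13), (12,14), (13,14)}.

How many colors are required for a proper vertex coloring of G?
Clique number ω(G) = 4 (lower bound: χ ≥ ω).
The clique on [9, 10, 12, 14] has size 4, forcing χ ≥ 4, and the coloring below uses 4 colors, so χ(G) = 4.
A valid 4-coloring: color 1: [7, 8, 12]; color 2: [14]; color 3: [10, 11, 13]; color 4: [9].

χ(G) = 4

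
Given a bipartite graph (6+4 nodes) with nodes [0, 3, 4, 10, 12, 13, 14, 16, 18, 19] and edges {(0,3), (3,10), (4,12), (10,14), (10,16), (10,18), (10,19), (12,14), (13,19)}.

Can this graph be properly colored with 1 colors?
Edge (0,3) forces its endpoints to differ, so 1 color is not enough.

No, G is not 1-colorable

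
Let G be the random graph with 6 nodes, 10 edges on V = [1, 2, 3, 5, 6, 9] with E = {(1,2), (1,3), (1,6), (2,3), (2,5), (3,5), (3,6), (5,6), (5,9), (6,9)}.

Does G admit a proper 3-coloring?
A valid 3-coloring: color 1: [3, 9]; color 2: [2, 6]; color 3: [1, 5].
(χ(G) = 3 ≤ 3.)

Yes, G is 3-colorable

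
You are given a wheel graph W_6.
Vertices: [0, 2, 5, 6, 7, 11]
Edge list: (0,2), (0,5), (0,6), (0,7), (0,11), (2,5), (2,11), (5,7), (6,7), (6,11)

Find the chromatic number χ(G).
Clique number ω(G) = 3 (lower bound: χ ≥ ω).
Odd cycle [7, 5, 2, 11, 6] needs 3 colors (χ ≥ 3).
Vertex 0 is adjacent to every vertex of [2, 5, 6, 7, 11], which already need 3 colors among themselves, so 0 needs a new color (χ ≥ 4).
The coloring below uses 4 colors, so χ(G) = 4.
A valid 4-coloring: color 1: [0]; color 2: [7, 11]; color 3: [5, 6]; color 4: [2].

χ(G) = 4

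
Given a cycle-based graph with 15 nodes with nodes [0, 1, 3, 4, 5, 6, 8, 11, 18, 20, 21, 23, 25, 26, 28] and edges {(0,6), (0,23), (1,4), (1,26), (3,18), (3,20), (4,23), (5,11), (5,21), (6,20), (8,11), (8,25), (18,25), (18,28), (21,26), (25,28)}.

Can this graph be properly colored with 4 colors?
Yes, G is 4-colorable

A valid 4-coloring: color 1: [1, 3, 6, 11, 21, 23, 25]; color 2: [0, 4, 5, 8, 18, 20, 26]; color 3: [28].
(χ(G) = 3 ≤ 4.)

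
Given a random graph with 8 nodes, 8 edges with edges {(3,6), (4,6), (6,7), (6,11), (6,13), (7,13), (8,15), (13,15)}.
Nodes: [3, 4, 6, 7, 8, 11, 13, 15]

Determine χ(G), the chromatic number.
Clique number ω(G) = 3 (lower bound: χ ≥ ω).
The clique on [6, 7, 13] has size 3, forcing χ ≥ 3, and the coloring below uses 3 colors, so χ(G) = 3.
A valid 3-coloring: color 1: [6, 15]; color 2: [3, 4, 8, 11, 13]; color 3: [7].

χ(G) = 3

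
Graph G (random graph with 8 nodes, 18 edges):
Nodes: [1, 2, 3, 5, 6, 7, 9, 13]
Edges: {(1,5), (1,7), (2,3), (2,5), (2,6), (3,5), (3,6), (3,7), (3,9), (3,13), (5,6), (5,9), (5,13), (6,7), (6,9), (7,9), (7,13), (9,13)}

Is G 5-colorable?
A valid 5-coloring: color 1: [1, 3]; color 2: [5, 7]; color 3: [2, 9]; color 4: [6, 13].
(χ(G) = 4 ≤ 5.)

Yes, G is 5-colorable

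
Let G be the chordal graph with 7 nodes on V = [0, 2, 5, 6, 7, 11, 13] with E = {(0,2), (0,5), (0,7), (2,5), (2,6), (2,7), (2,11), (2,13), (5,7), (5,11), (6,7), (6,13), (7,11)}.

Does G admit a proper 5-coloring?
Yes, G is 5-colorable

A valid 5-coloring: color 1: [2]; color 2: [7, 13]; color 3: [5, 6]; color 4: [0, 11].
(χ(G) = 4 ≤ 5.)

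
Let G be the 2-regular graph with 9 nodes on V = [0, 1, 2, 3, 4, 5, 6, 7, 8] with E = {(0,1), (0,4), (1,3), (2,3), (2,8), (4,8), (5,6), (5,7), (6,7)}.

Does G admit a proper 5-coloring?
A valid 5-coloring: color 1: [1, 2, 4, 5]; color 2: [0, 3, 7, 8]; color 3: [6].
(χ(G) = 3 ≤ 5.)

Yes, G is 5-colorable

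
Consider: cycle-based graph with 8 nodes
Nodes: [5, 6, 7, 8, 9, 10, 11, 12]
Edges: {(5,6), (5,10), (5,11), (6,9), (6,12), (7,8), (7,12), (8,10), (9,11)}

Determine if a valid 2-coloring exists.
Yes, G is 2-colorable

A valid 2-coloring: color 1: [6, 7, 10, 11]; color 2: [5, 8, 9, 12].
(χ(G) = 2 ≤ 2.)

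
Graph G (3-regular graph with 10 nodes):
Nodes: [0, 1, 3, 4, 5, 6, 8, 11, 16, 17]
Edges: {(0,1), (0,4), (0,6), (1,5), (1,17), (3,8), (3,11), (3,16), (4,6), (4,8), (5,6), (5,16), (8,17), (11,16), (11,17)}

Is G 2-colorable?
No, G is not 2-colorable

The clique on vertices [0, 4, 6] has size 3 > 2, so it alone needs 3 colors.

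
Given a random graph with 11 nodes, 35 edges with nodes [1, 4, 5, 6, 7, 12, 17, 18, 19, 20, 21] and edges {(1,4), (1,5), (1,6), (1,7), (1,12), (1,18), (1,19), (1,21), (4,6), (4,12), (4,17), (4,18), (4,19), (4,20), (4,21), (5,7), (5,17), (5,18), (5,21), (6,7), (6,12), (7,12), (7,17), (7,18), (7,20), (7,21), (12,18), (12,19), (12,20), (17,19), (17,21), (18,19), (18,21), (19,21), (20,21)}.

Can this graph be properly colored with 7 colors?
Yes, G is 7-colorable

A valid 7-coloring: color 1: [4, 7]; color 2: [12, 21]; color 3: [1, 17, 20]; color 4: [6, 18]; color 5: [5, 19].
(χ(G) = 5 ≤ 7.)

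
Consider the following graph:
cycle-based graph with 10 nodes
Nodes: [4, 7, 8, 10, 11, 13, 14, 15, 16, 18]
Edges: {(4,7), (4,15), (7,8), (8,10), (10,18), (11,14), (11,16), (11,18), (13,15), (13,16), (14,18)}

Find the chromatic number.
χ(G) = 3

Clique number ω(G) = 3 (lower bound: χ ≥ ω).
The clique on [11, 14, 18] has size 3, forcing χ ≥ 3, and the coloring below uses 3 colors, so χ(G) = 3.
A valid 3-coloring: color 1: [7, 15, 16, 18]; color 2: [4, 8, 11, 13]; color 3: [10, 14].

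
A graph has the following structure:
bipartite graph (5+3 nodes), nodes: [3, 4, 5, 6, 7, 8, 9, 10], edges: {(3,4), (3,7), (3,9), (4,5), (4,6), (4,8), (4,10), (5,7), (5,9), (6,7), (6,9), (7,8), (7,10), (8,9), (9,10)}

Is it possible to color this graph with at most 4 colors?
Yes, G is 4-colorable

A valid 4-coloring: color 1: [4, 7, 9]; color 2: [3, 5, 6, 8, 10].
(χ(G) = 2 ≤ 4.)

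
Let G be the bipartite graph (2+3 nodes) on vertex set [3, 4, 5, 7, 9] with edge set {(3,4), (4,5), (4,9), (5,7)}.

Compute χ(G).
Clique number ω(G) = 2 (lower bound: χ ≥ ω).
The graph is bipartite (no odd cycle), so 2 colors suffice: χ(G) = 2.
A valid 2-coloring: color 1: [4, 7]; color 2: [3, 5, 9].

χ(G) = 2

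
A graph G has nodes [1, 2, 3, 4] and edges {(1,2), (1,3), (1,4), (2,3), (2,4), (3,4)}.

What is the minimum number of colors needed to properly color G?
Clique number ω(G) = 4 (lower bound: χ ≥ ω).
The clique on [1, 2, 3, 4] has size 4, forcing χ ≥ 4, and the coloring below uses 4 colors, so χ(G) = 4.
A valid 4-coloring: color 1: [1]; color 2: [4]; color 3: [2]; color 4: [3].

χ(G) = 4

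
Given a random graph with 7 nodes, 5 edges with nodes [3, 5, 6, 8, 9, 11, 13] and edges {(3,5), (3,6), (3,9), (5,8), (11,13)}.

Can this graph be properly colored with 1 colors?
Edge (5,8) forces its endpoints to differ, so 1 color is not enough.

No, G is not 1-colorable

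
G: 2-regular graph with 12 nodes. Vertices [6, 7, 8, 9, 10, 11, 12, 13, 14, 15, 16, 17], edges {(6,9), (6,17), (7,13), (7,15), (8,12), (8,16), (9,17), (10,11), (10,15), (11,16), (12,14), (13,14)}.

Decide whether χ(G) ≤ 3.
Yes, G is 3-colorable

A valid 3-coloring: color 1: [6, 12, 13, 15, 16]; color 2: [7, 8, 10, 14, 17]; color 3: [9, 11].
(χ(G) = 3 ≤ 3.)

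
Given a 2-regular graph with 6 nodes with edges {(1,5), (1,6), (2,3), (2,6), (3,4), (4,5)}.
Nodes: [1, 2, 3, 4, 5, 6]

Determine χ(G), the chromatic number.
χ(G) = 2

Clique number ω(G) = 2 (lower bound: χ ≥ ω).
The graph is bipartite (no odd cycle), so 2 colors suffice: χ(G) = 2.
A valid 2-coloring: color 1: [3, 5, 6]; color 2: [1, 2, 4].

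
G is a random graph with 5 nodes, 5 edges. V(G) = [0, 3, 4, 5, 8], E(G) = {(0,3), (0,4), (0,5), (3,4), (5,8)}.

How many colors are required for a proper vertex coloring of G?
Clique number ω(G) = 3 (lower bound: χ ≥ ω).
The clique on [0, 3, 4] has size 3, forcing χ ≥ 3, and the coloring below uses 3 colors, so χ(G) = 3.
A valid 3-coloring: color 1: [0, 8]; color 2: [4, 5]; color 3: [3].

χ(G) = 3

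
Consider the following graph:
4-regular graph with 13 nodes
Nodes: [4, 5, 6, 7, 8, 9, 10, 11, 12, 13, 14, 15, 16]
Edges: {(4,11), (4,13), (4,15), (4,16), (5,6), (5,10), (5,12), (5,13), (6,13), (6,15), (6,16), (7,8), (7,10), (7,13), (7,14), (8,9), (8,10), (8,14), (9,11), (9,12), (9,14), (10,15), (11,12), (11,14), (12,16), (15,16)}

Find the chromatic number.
Clique number ω(G) = 3 (lower bound: χ ≥ ω).
The clique on [4, 15, 16] has size 3, forcing χ ≥ 3, and the coloring below uses 3 colors, so χ(G) = 3.
A valid 3-coloring: color 1: [5, 7, 9, 15]; color 2: [4, 6, 10, 12, 14]; color 3: [8, 11, 13, 16].

χ(G) = 3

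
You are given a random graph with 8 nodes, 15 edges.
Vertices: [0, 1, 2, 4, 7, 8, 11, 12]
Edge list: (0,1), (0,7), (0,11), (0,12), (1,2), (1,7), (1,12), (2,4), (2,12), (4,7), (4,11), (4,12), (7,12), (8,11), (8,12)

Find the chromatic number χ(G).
Clique number ω(G) = 4 (lower bound: χ ≥ ω).
The clique on [0, 1, 7, 12] has size 4, forcing χ ≥ 4, and the coloring below uses 4 colors, so χ(G) = 4.
A valid 4-coloring: color 1: [11, 12]; color 2: [0, 4, 8]; color 3: [2, 7]; color 4: [1].

χ(G) = 4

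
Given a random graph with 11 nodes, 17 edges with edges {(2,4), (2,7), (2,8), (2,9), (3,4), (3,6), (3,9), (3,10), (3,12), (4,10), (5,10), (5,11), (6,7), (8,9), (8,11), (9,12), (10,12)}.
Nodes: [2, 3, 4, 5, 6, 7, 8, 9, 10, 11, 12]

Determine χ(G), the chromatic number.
χ(G) = 3

Clique number ω(G) = 3 (lower bound: χ ≥ ω).
The clique on [2, 8, 9] has size 3, forcing χ ≥ 3, and the coloring below uses 3 colors, so χ(G) = 3.
A valid 3-coloring: color 1: [2, 3, 11]; color 2: [7, 9, 10]; color 3: [4, 5, 6, 8, 12].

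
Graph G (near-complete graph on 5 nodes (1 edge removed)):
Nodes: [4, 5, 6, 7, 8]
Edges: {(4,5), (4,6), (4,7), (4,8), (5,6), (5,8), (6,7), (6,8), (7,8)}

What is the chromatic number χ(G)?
χ(G) = 4

Clique number ω(G) = 4 (lower bound: χ ≥ ω).
The clique on [4, 5, 6, 8] has size 4, forcing χ ≥ 4, and the coloring below uses 4 colors, so χ(G) = 4.
A valid 4-coloring: color 1: [4]; color 2: [8]; color 3: [6]; color 4: [5, 7].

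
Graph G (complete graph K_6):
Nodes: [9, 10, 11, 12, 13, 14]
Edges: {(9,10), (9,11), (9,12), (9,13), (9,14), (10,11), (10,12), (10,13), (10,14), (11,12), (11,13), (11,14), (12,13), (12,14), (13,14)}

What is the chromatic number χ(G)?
Clique number ω(G) = 6 (lower bound: χ ≥ ω).
The clique on [9, 10, 11, 12, 13, 14] has size 6, forcing χ ≥ 6, and the coloring below uses 6 colors, so χ(G) = 6.
A valid 6-coloring: color 1: [13]; color 2: [11]; color 3: [14]; color 4: [10]; color 5: [12]; color 6: [9].

χ(G) = 6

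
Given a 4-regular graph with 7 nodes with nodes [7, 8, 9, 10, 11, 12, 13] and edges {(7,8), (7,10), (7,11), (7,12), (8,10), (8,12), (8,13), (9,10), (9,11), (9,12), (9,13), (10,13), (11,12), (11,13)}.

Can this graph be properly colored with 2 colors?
No, G is not 2-colorable

The clique on vertices [9, 10, 13] has size 3 > 2, so it alone needs 3 colors.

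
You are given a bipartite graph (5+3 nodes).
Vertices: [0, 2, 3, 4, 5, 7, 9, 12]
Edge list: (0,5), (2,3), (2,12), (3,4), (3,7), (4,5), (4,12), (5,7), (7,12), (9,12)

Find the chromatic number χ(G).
Clique number ω(G) = 2 (lower bound: χ ≥ ω).
The graph is bipartite (no odd cycle), so 2 colors suffice: χ(G) = 2.
A valid 2-coloring: color 1: [3, 5, 12]; color 2: [0, 2, 4, 7, 9].

χ(G) = 2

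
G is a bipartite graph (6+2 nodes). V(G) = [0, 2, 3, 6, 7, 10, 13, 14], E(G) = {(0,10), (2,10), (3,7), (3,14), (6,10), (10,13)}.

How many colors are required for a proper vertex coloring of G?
χ(G) = 2

Clique number ω(G) = 2 (lower bound: χ ≥ ω).
The graph is bipartite (no odd cycle), so 2 colors suffice: χ(G) = 2.
A valid 2-coloring: color 1: [3, 10]; color 2: [0, 2, 6, 7, 13, 14].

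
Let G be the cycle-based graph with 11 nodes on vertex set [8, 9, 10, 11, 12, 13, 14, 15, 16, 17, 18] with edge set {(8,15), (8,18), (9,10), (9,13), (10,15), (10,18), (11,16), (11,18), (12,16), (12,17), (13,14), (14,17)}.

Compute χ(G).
Clique number ω(G) = 2 (lower bound: χ ≥ ω).
Odd cycle [14, 17, 12, 16, 11, 18, 10, 9, 13] needs 3 colors (χ ≥ 3).
The coloring below uses 3 colors, so χ(G) = 3.
A valid 3-coloring: color 1: [9, 12, 14, 15, 18]; color 2: [8, 10, 13, 16, 17]; color 3: [11].

χ(G) = 3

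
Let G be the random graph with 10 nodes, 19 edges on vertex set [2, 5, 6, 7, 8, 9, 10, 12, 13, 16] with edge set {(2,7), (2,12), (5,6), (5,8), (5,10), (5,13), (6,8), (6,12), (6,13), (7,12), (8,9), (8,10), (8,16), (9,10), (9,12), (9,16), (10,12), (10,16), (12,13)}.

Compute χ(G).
χ(G) = 4

Clique number ω(G) = 4 (lower bound: χ ≥ ω).
The clique on [8, 9, 10, 16] has size 4, forcing χ ≥ 4, and the coloring below uses 4 colors, so χ(G) = 4.
A valid 4-coloring: color 1: [8, 12]; color 2: [6, 7, 10]; color 3: [2, 5, 9]; color 4: [13, 16].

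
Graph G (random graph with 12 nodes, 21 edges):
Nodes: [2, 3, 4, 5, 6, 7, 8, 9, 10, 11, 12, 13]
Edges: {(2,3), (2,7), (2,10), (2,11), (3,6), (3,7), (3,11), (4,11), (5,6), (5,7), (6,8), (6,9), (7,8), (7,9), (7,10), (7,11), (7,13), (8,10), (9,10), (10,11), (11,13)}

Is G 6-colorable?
Yes, G is 6-colorable

A valid 6-coloring: color 1: [4, 6, 7, 12]; color 2: [5, 8, 9, 11]; color 3: [3, 10, 13]; color 4: [2].
(χ(G) = 4 ≤ 6.)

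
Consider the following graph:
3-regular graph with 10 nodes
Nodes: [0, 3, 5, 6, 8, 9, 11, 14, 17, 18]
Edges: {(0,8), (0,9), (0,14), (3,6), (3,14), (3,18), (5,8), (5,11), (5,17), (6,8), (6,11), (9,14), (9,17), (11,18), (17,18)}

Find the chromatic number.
Clique number ω(G) = 3 (lower bound: χ ≥ ω).
The clique on [0, 9, 14] has size 3, forcing χ ≥ 3, and the coloring below uses 3 colors, so χ(G) = 3.
A valid 3-coloring: color 1: [0, 5, 6, 18]; color 2: [3, 8, 9, 11]; color 3: [14, 17].

χ(G) = 3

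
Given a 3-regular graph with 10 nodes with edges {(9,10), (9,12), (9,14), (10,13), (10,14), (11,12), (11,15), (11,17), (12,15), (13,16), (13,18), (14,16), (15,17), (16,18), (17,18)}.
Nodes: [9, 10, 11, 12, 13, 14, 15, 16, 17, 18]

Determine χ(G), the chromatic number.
Clique number ω(G) = 3 (lower bound: χ ≥ ω).
The clique on [9, 10, 14] has size 3, forcing χ ≥ 3, and the coloring below uses 3 colors, so χ(G) = 3.
A valid 3-coloring: color 1: [10, 12, 16, 17]; color 2: [14, 15, 18]; color 3: [9, 11, 13].

χ(G) = 3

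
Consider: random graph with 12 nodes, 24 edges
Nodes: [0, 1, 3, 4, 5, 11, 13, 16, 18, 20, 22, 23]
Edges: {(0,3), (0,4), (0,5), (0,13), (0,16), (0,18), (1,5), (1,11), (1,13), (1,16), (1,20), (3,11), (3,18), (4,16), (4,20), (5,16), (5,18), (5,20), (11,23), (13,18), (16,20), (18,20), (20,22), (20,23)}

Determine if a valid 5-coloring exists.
Yes, G is 5-colorable

A valid 5-coloring: color 1: [0, 11, 20]; color 2: [3, 4, 5, 13, 22, 23]; color 3: [1, 18]; color 4: [16].
(χ(G) = 4 ≤ 5.)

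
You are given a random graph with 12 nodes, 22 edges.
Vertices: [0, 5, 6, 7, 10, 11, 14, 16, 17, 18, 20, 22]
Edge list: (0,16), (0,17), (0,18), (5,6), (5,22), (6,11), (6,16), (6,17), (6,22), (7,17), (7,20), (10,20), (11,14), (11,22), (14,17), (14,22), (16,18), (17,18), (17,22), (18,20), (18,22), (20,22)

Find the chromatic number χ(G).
χ(G) = 3

Clique number ω(G) = 3 (lower bound: χ ≥ ω).
The clique on [0, 16, 18] has size 3, forcing χ ≥ 3, and the coloring below uses 3 colors, so χ(G) = 3.
A valid 3-coloring: color 1: [0, 7, 10, 22]; color 2: [5, 11, 16, 17, 20]; color 3: [6, 14, 18].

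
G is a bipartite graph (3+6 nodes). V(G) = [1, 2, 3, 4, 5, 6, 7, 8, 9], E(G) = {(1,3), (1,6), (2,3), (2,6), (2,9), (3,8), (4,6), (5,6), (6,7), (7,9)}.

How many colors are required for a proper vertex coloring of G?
Clique number ω(G) = 2 (lower bound: χ ≥ ω).
The graph is bipartite (no odd cycle), so 2 colors suffice: χ(G) = 2.
A valid 2-coloring: color 1: [3, 6, 9]; color 2: [1, 2, 4, 5, 7, 8].

χ(G) = 2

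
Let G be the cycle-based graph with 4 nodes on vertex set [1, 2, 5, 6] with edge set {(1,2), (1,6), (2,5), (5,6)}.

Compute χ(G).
χ(G) = 2

Clique number ω(G) = 2 (lower bound: χ ≥ ω).
The graph is bipartite (no odd cycle), so 2 colors suffice: χ(G) = 2.
A valid 2-coloring: color 1: [2, 6]; color 2: [1, 5].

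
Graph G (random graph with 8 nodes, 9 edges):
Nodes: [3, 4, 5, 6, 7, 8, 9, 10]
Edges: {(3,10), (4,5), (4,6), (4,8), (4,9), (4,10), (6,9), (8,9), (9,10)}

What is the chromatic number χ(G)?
χ(G) = 3

Clique number ω(G) = 3 (lower bound: χ ≥ ω).
The clique on [4, 8, 9] has size 3, forcing χ ≥ 3, and the coloring below uses 3 colors, so χ(G) = 3.
A valid 3-coloring: color 1: [3, 4, 7]; color 2: [5, 9]; color 3: [6, 8, 10].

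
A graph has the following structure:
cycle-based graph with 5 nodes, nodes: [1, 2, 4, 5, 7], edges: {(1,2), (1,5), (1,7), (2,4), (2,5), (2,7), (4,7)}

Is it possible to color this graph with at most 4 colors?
A valid 4-coloring: color 1: [2]; color 2: [1, 4]; color 3: [5, 7].
(χ(G) = 3 ≤ 4.)

Yes, G is 4-colorable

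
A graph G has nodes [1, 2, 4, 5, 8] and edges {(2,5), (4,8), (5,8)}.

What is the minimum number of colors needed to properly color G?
χ(G) = 2

Clique number ω(G) = 2 (lower bound: χ ≥ ω).
The graph is bipartite (no odd cycle), so 2 colors suffice: χ(G) = 2.
A valid 2-coloring: color 1: [1, 2, 8]; color 2: [4, 5].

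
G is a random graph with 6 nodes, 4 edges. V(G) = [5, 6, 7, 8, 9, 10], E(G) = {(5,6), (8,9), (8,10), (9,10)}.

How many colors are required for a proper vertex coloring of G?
Clique number ω(G) = 3 (lower bound: χ ≥ ω).
The clique on [8, 9, 10] has size 3, forcing χ ≥ 3, and the coloring below uses 3 colors, so χ(G) = 3.
A valid 3-coloring: color 1: [5, 7, 9]; color 2: [6, 8]; color 3: [10].

χ(G) = 3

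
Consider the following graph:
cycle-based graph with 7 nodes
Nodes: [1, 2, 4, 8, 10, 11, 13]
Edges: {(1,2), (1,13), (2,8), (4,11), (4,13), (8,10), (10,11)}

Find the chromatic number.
Clique number ω(G) = 2 (lower bound: χ ≥ ω).
Odd cycle [10, 8, 2, 1, 13, 4, 11] needs 3 colors (χ ≥ 3).
The coloring below uses 3 colors, so χ(G) = 3.
A valid 3-coloring: color 1: [2, 4, 10]; color 2: [1, 8, 11]; color 3: [13].

χ(G) = 3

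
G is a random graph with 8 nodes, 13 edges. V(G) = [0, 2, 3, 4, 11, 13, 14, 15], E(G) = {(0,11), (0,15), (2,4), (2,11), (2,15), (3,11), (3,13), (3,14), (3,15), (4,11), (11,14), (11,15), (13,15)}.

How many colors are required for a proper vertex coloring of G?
χ(G) = 3

Clique number ω(G) = 3 (lower bound: χ ≥ ω).
The clique on [2, 4, 11] has size 3, forcing χ ≥ 3, and the coloring below uses 3 colors, so χ(G) = 3.
A valid 3-coloring: color 1: [11, 13]; color 2: [4, 14, 15]; color 3: [0, 2, 3].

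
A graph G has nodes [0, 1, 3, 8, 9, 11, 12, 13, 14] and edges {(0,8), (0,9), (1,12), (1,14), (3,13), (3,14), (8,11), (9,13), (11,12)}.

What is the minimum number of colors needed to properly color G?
χ(G) = 3

Clique number ω(G) = 2 (lower bound: χ ≥ ω).
Odd cycle [12, 11, 8, 0, 9, 13, 3, 14, 1] needs 3 colors (χ ≥ 3).
The coloring below uses 3 colors, so χ(G) = 3.
A valid 3-coloring: color 1: [8, 12, 13, 14]; color 2: [0, 1, 3, 11]; color 3: [9].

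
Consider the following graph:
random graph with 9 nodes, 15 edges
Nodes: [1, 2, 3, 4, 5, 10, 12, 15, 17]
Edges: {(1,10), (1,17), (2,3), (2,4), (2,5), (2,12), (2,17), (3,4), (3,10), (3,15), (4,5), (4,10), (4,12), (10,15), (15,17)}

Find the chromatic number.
Clique number ω(G) = 3 (lower bound: χ ≥ ω).
The clique on [2, 3, 4] has size 3, forcing χ ≥ 3, and the coloring below uses 3 colors, so χ(G) = 3.
A valid 3-coloring: color 1: [2, 10]; color 2: [1, 4, 15]; color 3: [3, 5, 12, 17].

χ(G) = 3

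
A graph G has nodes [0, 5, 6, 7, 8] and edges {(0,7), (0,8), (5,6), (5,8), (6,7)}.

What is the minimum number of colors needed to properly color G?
χ(G) = 3

Clique number ω(G) = 2 (lower bound: χ ≥ ω).
Odd cycle [0, 7, 6, 5, 8] needs 3 colors (χ ≥ 3).
The coloring below uses 3 colors, so χ(G) = 3.
A valid 3-coloring: color 1: [0, 5]; color 2: [7, 8]; color 3: [6].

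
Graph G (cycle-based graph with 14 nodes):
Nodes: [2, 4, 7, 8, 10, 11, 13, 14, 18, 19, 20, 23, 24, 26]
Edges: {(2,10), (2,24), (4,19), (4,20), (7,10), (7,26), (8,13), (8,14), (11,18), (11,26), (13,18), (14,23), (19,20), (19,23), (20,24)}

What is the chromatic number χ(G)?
χ(G) = 3

Clique number ω(G) = 3 (lower bound: χ ≥ ω).
The clique on [4, 19, 20] has size 3, forcing χ ≥ 3, and the coloring below uses 3 colors, so χ(G) = 3.
A valid 3-coloring: color 1: [2, 7, 11, 13, 20, 23]; color 2: [10, 14, 18, 19, 24, 26]; color 3: [4, 8].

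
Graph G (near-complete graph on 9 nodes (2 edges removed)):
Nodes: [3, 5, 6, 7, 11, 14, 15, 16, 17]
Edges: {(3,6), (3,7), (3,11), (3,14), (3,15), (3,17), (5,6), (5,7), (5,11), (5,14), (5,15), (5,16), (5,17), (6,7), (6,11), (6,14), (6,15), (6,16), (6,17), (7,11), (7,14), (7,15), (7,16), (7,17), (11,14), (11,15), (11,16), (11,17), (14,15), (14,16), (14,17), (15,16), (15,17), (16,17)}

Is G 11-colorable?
A valid 11-coloring: color 1: [15]; color 2: [17]; color 3: [7]; color 4: [6]; color 5: [14]; color 6: [11]; color 7: [3, 5]; color 8: [16].
(χ(G) = 8 ≤ 11.)

Yes, G is 11-colorable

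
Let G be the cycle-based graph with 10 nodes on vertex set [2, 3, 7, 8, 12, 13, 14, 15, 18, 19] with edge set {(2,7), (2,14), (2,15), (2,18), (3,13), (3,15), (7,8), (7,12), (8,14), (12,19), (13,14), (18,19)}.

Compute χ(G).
χ(G) = 3

Clique number ω(G) = 2 (lower bound: χ ≥ ω).
Odd cycle [2, 15, 3, 13, 14] needs 3 colors (χ ≥ 3).
The coloring below uses 3 colors, so χ(G) = 3.
A valid 3-coloring: color 1: [2, 8, 12, 13]; color 2: [7, 14, 15, 19]; color 3: [3, 18].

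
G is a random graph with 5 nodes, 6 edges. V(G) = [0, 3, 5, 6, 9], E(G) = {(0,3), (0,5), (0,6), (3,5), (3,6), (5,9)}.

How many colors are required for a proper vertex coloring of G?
χ(G) = 3

Clique number ω(G) = 3 (lower bound: χ ≥ ω).
The clique on [0, 3, 5] has size 3, forcing χ ≥ 3, and the coloring below uses 3 colors, so χ(G) = 3.
A valid 3-coloring: color 1: [5, 6]; color 2: [0, 9]; color 3: [3].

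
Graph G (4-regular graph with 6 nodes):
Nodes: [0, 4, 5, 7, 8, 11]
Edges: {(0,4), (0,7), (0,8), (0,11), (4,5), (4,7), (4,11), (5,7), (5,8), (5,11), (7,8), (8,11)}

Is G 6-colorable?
A valid 6-coloring: color 1: [0, 5]; color 2: [4, 8]; color 3: [7, 11].
(χ(G) = 3 ≤ 6.)

Yes, G is 6-colorable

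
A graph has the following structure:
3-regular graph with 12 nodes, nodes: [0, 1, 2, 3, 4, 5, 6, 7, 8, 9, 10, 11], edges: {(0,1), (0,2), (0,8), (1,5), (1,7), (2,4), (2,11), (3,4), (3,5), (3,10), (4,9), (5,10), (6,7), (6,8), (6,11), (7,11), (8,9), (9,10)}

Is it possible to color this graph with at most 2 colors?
The clique on vertices [3, 5, 10] has size 3 > 2, so it alone needs 3 colors.

No, G is not 2-colorable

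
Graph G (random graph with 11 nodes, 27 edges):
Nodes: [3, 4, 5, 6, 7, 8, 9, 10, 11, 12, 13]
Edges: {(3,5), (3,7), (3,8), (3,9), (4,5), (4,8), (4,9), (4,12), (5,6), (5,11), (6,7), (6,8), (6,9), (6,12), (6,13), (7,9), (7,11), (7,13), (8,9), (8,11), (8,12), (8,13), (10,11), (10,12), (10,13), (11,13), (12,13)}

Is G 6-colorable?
Yes, G is 6-colorable

A valid 6-coloring: color 1: [5, 7, 8, 10]; color 2: [3, 4, 6, 11]; color 3: [9, 13]; color 4: [12].
(χ(G) = 4 ≤ 6.)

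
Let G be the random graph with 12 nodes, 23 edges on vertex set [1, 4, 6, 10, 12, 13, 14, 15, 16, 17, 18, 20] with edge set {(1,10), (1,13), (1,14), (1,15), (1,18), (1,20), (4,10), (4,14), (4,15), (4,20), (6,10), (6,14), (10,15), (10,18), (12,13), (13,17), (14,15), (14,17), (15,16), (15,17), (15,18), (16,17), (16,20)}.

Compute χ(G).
Clique number ω(G) = 4 (lower bound: χ ≥ ω).
The clique on [1, 10, 15, 18] has size 4, forcing χ ≥ 4, and the coloring below uses 4 colors, so χ(G) = 4.
A valid 4-coloring: color 1: [6, 13, 15, 20]; color 2: [1, 4, 12, 17]; color 3: [10, 14, 16]; color 4: [18].

χ(G) = 4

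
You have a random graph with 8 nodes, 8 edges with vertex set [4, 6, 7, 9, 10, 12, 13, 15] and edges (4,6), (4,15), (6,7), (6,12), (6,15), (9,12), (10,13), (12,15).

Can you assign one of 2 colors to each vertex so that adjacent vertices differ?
The clique on vertices [4, 6, 15] has size 3 > 2, so it alone needs 3 colors.

No, G is not 2-colorable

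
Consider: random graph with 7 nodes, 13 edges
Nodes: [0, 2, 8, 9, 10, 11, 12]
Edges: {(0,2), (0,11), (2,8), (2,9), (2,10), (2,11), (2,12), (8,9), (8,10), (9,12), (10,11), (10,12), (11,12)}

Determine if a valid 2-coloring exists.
No, G is not 2-colorable

The clique on vertices [2, 10, 11, 12] has size 4 > 2, so it alone needs 4 colors.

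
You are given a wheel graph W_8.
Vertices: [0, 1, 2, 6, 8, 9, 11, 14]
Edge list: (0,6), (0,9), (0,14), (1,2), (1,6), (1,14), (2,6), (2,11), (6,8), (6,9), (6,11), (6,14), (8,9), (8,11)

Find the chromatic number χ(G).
Clique number ω(G) = 3 (lower bound: χ ≥ ω).
Odd cycle [14, 1, 2, 11, 8, 9, 0] needs 3 colors (χ ≥ 3).
Vertex 6 is adjacent to every vertex of [0, 1, 2, 8, 9, 11, 14], which already need 3 colors among themselves, so 6 needs a new color (χ ≥ 4).
The coloring below uses 4 colors, so χ(G) = 4.
A valid 4-coloring: color 1: [6]; color 2: [2, 9, 14]; color 3: [0, 1, 11]; color 4: [8].

χ(G) = 4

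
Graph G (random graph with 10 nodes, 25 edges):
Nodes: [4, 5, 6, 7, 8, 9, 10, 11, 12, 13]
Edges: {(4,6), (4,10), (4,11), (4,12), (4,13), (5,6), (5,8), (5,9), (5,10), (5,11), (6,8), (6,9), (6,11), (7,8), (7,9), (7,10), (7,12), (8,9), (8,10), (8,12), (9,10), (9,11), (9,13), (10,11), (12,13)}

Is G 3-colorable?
No, G is not 3-colorable

The clique on vertices [5, 8, 9, 10] has size 4 > 3, so it alone needs 4 colors.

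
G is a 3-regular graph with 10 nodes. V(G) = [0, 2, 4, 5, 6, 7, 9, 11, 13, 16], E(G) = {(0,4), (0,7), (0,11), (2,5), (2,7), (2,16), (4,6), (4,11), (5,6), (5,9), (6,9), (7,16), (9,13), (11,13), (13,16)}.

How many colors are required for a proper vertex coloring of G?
Clique number ω(G) = 3 (lower bound: χ ≥ ω).
The clique on [0, 4, 11] has size 3, forcing χ ≥ 3, and the coloring below uses 3 colors, so χ(G) = 3.
A valid 3-coloring: color 1: [4, 7, 9]; color 2: [5, 11, 16]; color 3: [0, 2, 6, 13].

χ(G) = 3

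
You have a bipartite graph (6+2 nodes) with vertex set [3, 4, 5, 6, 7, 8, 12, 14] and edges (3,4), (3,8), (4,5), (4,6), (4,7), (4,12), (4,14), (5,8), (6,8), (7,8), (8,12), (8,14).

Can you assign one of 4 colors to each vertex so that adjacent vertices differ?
A valid 4-coloring: color 1: [4, 8]; color 2: [3, 5, 6, 7, 12, 14].
(χ(G) = 2 ≤ 4.)

Yes, G is 4-colorable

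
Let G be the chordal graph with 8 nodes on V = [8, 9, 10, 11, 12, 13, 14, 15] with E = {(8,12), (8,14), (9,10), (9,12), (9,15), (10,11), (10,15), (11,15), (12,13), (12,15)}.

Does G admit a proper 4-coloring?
A valid 4-coloring: color 1: [8, 13, 15]; color 2: [10, 12, 14]; color 3: [9, 11].
(χ(G) = 3 ≤ 4.)

Yes, G is 4-colorable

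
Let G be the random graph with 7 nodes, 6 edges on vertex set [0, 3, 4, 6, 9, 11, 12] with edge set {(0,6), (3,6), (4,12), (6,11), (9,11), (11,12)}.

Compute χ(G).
Clique number ω(G) = 2 (lower bound: χ ≥ ω).
The graph is bipartite (no odd cycle), so 2 colors suffice: χ(G) = 2.
A valid 2-coloring: color 1: [6, 9, 12]; color 2: [0, 3, 4, 11].

χ(G) = 2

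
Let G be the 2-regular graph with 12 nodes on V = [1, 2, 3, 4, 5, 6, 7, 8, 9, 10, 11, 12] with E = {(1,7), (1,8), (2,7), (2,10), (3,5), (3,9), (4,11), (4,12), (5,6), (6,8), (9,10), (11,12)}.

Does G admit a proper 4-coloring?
A valid 4-coloring: color 1: [3, 4, 7, 8, 10]; color 2: [1, 2, 6, 9, 11]; color 3: [5, 12].
(χ(G) = 3 ≤ 4.)

Yes, G is 4-colorable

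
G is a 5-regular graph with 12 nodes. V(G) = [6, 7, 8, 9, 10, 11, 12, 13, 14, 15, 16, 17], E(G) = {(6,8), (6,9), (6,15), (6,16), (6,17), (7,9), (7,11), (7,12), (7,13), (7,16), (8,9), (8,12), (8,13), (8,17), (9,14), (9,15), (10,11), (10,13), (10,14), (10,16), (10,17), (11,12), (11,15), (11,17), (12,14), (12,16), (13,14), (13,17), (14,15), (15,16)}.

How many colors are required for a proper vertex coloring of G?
χ(G) = 4

Clique number ω(G) = 3 (lower bound: χ ≥ ω).
Suppose a proper 3-coloring c exists. The clique [6, 8, 9] takes 3 distinct colors; by symmetry let c(6) = 1, c(8) = 2, c(9) = 3.
- Vertex 15: neighbors [6, 9] already have colors [1, 3] ⇒ c(15) = 2.
- Vertex 14: neighbors [15, 9] already have colors [2, 3] ⇒ c(14) = 1.
- Vertex 12: neighbors [14, 8] already have colors [1, 2] ⇒ c(12) = 3.
- Vertex 16: neighbors [6, 15, 12] already have colors [1, 2, 3] — all 3 colors blocked. Contradiction.
The forced assignments end in a contradiction, so G has no proper 3-coloring (χ ≥ 4).
The coloring below uses 4 colors, so χ(G) = 4.
A valid 4-coloring: color 1: [6, 12, 13]; color 2: [7, 8, 10, 15]; color 3: [9, 11, 16]; color 4: [14, 17].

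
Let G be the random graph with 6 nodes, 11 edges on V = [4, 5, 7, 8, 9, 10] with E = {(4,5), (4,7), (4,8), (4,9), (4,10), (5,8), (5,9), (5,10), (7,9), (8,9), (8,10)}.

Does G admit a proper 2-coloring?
The clique on vertices [4, 5, 8, 9] has size 4 > 2, so it alone needs 4 colors.

No, G is not 2-colorable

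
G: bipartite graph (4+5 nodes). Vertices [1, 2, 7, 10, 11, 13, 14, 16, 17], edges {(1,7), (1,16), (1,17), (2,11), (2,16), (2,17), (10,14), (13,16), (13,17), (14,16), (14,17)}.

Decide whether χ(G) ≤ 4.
A valid 4-coloring: color 1: [7, 10, 11, 16, 17]; color 2: [1, 2, 13, 14].
(χ(G) = 2 ≤ 4.)

Yes, G is 4-colorable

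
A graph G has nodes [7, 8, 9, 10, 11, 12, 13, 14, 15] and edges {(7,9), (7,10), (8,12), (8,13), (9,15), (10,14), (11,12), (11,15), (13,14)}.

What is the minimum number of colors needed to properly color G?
χ(G) = 3

Clique number ω(G) = 2 (lower bound: χ ≥ ω).
Odd cycle [15, 11, 12, 8, 13, 14, 10, 7, 9] needs 3 colors (χ ≥ 3).
The coloring below uses 3 colors, so χ(G) = 3.
A valid 3-coloring: color 1: [7, 12, 13, 15]; color 2: [8, 9, 11, 14]; color 3: [10].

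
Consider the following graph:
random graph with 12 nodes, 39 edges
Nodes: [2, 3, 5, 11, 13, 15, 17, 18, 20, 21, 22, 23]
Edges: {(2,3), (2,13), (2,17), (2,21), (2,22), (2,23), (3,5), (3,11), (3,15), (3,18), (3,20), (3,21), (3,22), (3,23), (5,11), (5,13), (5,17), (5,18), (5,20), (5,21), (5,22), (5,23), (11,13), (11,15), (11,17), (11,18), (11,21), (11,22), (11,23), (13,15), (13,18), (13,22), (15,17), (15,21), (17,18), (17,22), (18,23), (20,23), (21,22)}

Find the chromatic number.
χ(G) = 5

Clique number ω(G) = 5 (lower bound: χ ≥ ω).
The clique on [3, 5, 11, 18, 23] has size 5, forcing χ ≥ 5, and the coloring below uses 5 colors, so χ(G) = 5.
A valid 5-coloring: color 1: [2, 5, 15]; color 2: [11, 20]; color 3: [3, 13, 17]; color 4: [22, 23]; color 5: [18, 21].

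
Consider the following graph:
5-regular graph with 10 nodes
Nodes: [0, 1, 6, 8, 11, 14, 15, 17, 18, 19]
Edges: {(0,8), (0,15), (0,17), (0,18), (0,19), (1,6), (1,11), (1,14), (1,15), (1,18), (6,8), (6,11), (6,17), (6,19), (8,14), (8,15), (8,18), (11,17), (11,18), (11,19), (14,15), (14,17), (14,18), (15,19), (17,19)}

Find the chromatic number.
Clique number ω(G) = 4 (lower bound: χ ≥ ω).
The clique on [6, 11, 17, 19] has size 4, forcing χ ≥ 4, and the coloring below uses 4 colors, so χ(G) = 4.
A valid 4-coloring: color 1: [0, 6, 14]; color 2: [1, 8, 17]; color 3: [11, 15]; color 4: [18, 19].

χ(G) = 4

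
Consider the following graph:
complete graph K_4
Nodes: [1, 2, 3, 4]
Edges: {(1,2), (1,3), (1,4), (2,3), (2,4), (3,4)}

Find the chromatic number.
χ(G) = 4

Clique number ω(G) = 4 (lower bound: χ ≥ ω).
The clique on [1, 2, 3, 4] has size 4, forcing χ ≥ 4, and the coloring below uses 4 colors, so χ(G) = 4.
A valid 4-coloring: color 1: [2]; color 2: [1]; color 3: [4]; color 4: [3].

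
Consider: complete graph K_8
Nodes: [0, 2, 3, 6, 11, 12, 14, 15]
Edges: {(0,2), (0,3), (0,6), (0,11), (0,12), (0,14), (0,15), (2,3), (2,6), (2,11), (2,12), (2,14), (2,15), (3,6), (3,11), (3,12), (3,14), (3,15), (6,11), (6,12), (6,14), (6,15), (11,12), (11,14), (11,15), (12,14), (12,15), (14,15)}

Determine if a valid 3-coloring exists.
No, G is not 3-colorable

The clique on vertices [0, 2, 3, 6, 11, 12, 14, 15] has size 8 > 3, so it alone needs 8 colors.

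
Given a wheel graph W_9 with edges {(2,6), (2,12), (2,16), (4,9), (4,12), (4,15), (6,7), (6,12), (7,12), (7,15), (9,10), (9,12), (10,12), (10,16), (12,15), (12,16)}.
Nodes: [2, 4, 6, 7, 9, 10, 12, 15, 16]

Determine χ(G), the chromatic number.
Clique number ω(G) = 3 (lower bound: χ ≥ ω).
The clique on [2, 12, 16] has size 3, forcing χ ≥ 3, and the coloring below uses 3 colors, so χ(G) = 3.
A valid 3-coloring: color 1: [12]; color 2: [6, 9, 15, 16]; color 3: [2, 4, 7, 10].

χ(G) = 3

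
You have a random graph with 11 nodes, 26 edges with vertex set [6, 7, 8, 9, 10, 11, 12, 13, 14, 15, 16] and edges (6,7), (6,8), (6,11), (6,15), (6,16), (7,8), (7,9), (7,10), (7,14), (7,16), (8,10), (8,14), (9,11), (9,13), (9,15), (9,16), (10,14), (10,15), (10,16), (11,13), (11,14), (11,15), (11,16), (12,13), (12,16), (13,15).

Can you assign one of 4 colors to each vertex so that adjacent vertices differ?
A valid 4-coloring: color 1: [7, 11, 12]; color 2: [8, 15, 16]; color 3: [6, 13, 14]; color 4: [9, 10].
(χ(G) = 4 ≤ 4.)

Yes, G is 4-colorable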